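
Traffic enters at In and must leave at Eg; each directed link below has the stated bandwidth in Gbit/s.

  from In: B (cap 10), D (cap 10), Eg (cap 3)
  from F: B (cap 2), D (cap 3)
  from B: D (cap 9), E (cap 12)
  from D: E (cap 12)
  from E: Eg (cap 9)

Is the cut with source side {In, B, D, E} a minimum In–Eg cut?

Given cut capacity: 3 + 9 = 12.
Augment In→Eg: bottleneck 3, flow now 3.
Augment In→B→E→Eg: bottleneck 9, flow now 12.
No augmenting path remains; maximum flow = 12.
Cut capacity 12 equals the max flow, so it is a minimum cut.

Yes — it is a minimum cut (capacity 12).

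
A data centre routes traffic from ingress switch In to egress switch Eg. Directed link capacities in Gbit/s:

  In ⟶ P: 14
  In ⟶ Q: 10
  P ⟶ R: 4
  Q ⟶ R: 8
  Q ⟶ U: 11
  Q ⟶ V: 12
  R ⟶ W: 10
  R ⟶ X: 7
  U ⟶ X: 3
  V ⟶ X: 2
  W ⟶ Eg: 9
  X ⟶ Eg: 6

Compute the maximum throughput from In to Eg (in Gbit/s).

14

Augment In→P→R→W→Eg: bottleneck 4, flow now 4.
Augment In→Q→R→W→Eg: bottleneck 5, flow now 9.
Augment In→Q→R→X→Eg: bottleneck 3, flow now 12.
Augment In→Q→U→X→Eg: bottleneck 2, flow now 14.
No augmenting path remains; maximum flow = 14.
In the residual graph, reachable from In: {In, P}.
Min-cut edges: In→Q (10), P→R (4); capacity 10 + 4 = 14.
This cut is saturated, so no flow can exceed 14.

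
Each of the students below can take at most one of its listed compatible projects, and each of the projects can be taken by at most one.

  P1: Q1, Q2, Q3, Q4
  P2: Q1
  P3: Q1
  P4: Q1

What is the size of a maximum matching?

2

Unit-capacity flow: source→left, listed edges, right→sink; max matching = max flow.
Augmenting path P1→Q1 (+1); matched 1.
Augmenting path P2→Q1→P1→Q2 (+1); matched 2.
No augmenting path remains; maximum matching = 2.
König certificate: {P1, Q1} is a vertex cover of size 2 (every listed pair touches it), so no matching can be larger.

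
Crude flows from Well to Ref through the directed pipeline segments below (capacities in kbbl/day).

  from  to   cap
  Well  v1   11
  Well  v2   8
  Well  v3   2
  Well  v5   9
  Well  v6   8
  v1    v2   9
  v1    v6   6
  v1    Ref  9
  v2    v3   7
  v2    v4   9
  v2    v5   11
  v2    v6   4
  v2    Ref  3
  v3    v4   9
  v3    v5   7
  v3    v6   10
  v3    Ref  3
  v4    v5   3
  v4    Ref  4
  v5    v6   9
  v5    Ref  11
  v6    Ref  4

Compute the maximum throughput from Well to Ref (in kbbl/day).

Augment Well→v1→Ref: bottleneck 9, flow now 9.
Augment Well→v2→Ref: bottleneck 3, flow now 12.
Augment Well→v3→Ref: bottleneck 2, flow now 14.
Augment Well→v5→Ref: bottleneck 9, flow now 23.
Augment Well→v6→Ref: bottleneck 4, flow now 27.
Augment Well→v2→v3→Ref: bottleneck 1, flow now 28.
Augment Well→v2→v4→Ref: bottleneck 4, flow now 32.
Augment Well→v1→v2→v5→Ref: bottleneck 2, flow now 34.
No augmenting path remains; maximum flow = 34.
In the residual graph, reachable from Well: {Well, v6}.
Min-cut edges: Well→v1 (11), Well→v2 (8), Well→v3 (2), Well→v5 (9), v6→Ref (4); capacity 11 + 8 + 2 + 9 + 4 = 34.
This cut is saturated, so no flow can exceed 34.

34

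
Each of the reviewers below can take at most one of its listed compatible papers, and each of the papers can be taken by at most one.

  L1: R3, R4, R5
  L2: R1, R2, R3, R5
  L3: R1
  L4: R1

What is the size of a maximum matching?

3

Unit-capacity flow: source→left, listed edges, right→sink; max matching = max flow.
Augmenting path L1→R3 (+1); matched 1.
Augmenting path L2→R1 (+1); matched 2.
Augmenting path L3→R1→L2→R2 (+1); matched 3.
No augmenting path remains; maximum matching = 3.
König certificate: {L1, L2, R1} is a vertex cover of size 3 (every listed pair touches it), so no matching can be larger.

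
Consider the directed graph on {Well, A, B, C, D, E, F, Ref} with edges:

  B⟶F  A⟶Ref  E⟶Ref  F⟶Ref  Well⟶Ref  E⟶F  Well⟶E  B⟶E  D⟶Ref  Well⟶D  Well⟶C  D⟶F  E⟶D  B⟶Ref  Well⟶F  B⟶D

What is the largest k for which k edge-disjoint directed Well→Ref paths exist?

4

Assign every edge capacity 1; by Menger, the answer equals the max flow.
Path Well→Ref (+1); total 1.
Path Well→D→Ref (+1); total 2.
Path Well→E→Ref (+1); total 3.
Path Well→F→Ref (+1); total 4.
No residual Well→Ref path; max flow = 4.
Certifying cut of size 4: {Well→D, Well→E, Well→F, Well→Ref}.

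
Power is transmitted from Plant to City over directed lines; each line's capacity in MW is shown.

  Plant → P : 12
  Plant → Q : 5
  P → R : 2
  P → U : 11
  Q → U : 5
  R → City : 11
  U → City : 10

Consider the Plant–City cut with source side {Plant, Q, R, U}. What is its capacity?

33

Edges leaving {Plant, Q, R, U}: Plant→P (12), R→City (11), U→City (10).
Cut capacity = 12 + 11 + 10 = 33.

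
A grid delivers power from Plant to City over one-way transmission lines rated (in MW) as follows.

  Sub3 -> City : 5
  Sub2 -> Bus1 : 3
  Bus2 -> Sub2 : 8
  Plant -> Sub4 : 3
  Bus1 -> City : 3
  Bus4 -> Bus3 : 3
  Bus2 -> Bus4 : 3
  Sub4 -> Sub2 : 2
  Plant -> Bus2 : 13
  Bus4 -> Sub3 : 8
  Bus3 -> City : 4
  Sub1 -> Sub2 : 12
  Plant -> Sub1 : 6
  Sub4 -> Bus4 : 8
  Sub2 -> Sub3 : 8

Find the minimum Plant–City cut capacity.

11

Augment Plant→Sub1→Sub2→Bus1→City: bottleneck 3, flow now 3.
Augment Plant→Sub1→Sub2→Sub3→City: bottleneck 3, flow now 6.
Augment Plant→Sub4→Sub2→Sub3→City: bottleneck 2, flow now 8.
Augment Plant→Sub4→Bus4→Bus3→City: bottleneck 1, flow now 9.
Augment Plant→Bus2→Bus4→Bus3→City: bottleneck 2, flow now 11.
No augmenting path remains; maximum flow = 11.
By max-flow min-cut, the minimum cut capacity equals the max flow.
In the residual graph, reachable from Plant: {Plant, Sub1, Sub4, Bus2, Sub2, Bus4, Sub3}.
Min-cut edges: Sub2→Bus1 (3), Bus4→Bus3 (3), Sub3→City (5); capacity 3 + 3 + 5 = 11.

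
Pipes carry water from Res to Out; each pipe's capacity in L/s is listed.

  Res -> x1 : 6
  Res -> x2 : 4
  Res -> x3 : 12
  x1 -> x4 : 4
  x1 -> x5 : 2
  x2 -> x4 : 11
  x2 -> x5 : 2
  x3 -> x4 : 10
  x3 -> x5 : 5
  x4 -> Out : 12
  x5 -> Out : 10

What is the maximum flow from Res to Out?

21

Augment Res→x1→x4→Out: bottleneck 4, flow now 4.
Augment Res→x1→x5→Out: bottleneck 2, flow now 6.
Augment Res→x2→x4→Out: bottleneck 4, flow now 10.
Augment Res→x3→x4→Out: bottleneck 4, flow now 14.
Augment Res→x3→x5→Out: bottleneck 5, flow now 19.
Augment Res→x3→x4→x2→x5→Out: bottleneck 2, flow now 21. (uses reverse residual edge)
No augmenting path remains; maximum flow = 21.
In the residual graph, reachable from Res: {Res, x1, x2, x3, x4}.
Min-cut edges: x1→x5 (2), x2→x5 (2), x3→x5 (5), x4→Out (12); capacity 2 + 2 + 5 + 12 = 21.
This cut is saturated, so no flow can exceed 21.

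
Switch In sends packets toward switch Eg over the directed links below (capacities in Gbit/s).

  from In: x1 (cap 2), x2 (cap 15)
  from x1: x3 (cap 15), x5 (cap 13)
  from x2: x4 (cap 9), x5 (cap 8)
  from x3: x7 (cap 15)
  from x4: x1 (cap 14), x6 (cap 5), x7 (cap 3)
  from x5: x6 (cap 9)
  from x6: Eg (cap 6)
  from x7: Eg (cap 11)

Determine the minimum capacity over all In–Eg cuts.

Augment In→x1→x3→x7→Eg: bottleneck 2, flow now 2.
Augment In→x2→x4→x6→Eg: bottleneck 5, flow now 7.
Augment In→x2→x4→x7→Eg: bottleneck 3, flow now 10.
Augment In→x2→x5→x6→Eg: bottleneck 1, flow now 11.
Augment In→x2→x4→x1→x3→x7→Eg: bottleneck 1, flow now 12.
Augment In→x2→x5→x6→x4→x1→x3→x7→Eg: bottleneck 5, flow now 17. (uses reverse residual edge)
No augmenting path remains; maximum flow = 17.
By max-flow min-cut, the minimum cut capacity equals the max flow.
In the residual graph, reachable from In: {In}.
Min-cut edges: In→x1 (2), In→x2 (15); capacity 2 + 15 = 17.

17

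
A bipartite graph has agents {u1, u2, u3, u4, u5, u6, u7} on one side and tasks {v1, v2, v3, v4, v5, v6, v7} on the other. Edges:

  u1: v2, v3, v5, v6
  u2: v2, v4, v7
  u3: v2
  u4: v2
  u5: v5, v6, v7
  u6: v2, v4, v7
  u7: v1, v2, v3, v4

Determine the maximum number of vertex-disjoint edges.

6

Unit-capacity flow: source→left, listed edges, right→sink; max matching = max flow.
Augmenting path u1→v2 (+1); matched 1.
Augmenting path u2→v4 (+1); matched 2.
Augmenting path u5→v5 (+1); matched 3.
Augmenting path u6→v7 (+1); matched 4.
Augmenting path u7→v1 (+1); matched 5.
Augmenting path u3→v2→u1→v3 (+1); matched 6.
No augmenting path remains; maximum matching = 6.
König certificate: {u1, u2, u5, u6, u7, v2} is a vertex cover of size 6 (every listed pair touches it), so no matching can be larger.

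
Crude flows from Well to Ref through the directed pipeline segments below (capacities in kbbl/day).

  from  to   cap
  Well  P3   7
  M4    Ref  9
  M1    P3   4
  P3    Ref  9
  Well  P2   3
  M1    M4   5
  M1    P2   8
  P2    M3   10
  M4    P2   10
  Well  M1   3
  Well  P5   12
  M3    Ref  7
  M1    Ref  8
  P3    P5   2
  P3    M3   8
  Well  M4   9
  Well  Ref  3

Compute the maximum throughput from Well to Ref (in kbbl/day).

25

Augment Well→Ref: bottleneck 3, flow now 3.
Augment Well→M1→Ref: bottleneck 3, flow now 6.
Augment Well→P3→Ref: bottleneck 7, flow now 13.
Augment Well→M4→Ref: bottleneck 9, flow now 22.
Augment Well→P2→M3→Ref: bottleneck 3, flow now 25.
No augmenting path remains; maximum flow = 25.
In the residual graph, reachable from Well: {Well, P5}.
Min-cut edges: Well→M1 (3), Well→P3 (7), Well→M4 (9), Well→P2 (3), Well→Ref (3); capacity 3 + 7 + 9 + 3 + 3 = 25.
This cut is saturated, so no flow can exceed 25.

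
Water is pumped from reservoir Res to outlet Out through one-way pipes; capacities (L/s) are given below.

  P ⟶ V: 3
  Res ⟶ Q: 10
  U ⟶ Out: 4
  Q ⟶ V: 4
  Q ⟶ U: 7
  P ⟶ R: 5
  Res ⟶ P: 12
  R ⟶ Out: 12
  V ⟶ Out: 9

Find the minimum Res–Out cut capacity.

Augment Res→P→R→Out: bottleneck 5, flow now 5.
Augment Res→P→V→Out: bottleneck 3, flow now 8.
Augment Res→Q→U→Out: bottleneck 4, flow now 12.
Augment Res→Q→V→Out: bottleneck 4, flow now 16.
No augmenting path remains; maximum flow = 16.
By max-flow min-cut, the minimum cut capacity equals the max flow.
In the residual graph, reachable from Res: {Res, P, Q, U}.
Min-cut edges: P→R (5), P→V (3), Q→V (4), U→Out (4); capacity 5 + 3 + 4 + 4 = 16.

16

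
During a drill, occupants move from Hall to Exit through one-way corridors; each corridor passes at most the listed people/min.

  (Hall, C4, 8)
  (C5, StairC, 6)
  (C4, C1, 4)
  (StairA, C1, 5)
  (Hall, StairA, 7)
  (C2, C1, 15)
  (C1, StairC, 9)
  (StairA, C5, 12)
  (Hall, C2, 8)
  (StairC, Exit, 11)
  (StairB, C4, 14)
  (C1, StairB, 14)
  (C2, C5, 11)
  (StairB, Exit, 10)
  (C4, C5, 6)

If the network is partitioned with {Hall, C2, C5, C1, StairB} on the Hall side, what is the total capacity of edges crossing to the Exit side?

54

Edges leaving {Hall, C2, C5, C1, StairB}: Hall→C4 (8), Hall→StairA (7), C5→StairC (6), C1→StairC (9), StairB→C4 (14), StairB→Exit (10).
Cut capacity = 8 + 7 + 6 + 9 + 14 + 10 = 54.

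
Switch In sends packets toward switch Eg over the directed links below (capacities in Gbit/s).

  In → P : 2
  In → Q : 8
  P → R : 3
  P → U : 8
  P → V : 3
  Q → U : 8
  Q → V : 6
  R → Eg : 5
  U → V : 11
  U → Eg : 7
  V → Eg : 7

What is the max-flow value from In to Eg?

10

Augment In→P→R→Eg: bottleneck 2, flow now 2.
Augment In→Q→U→Eg: bottleneck 7, flow now 9.
Augment In→Q→V→Eg: bottleneck 1, flow now 10.
No augmenting path remains; maximum flow = 10.
In the residual graph, reachable from In: {In}.
Min-cut edges: In→P (2), In→Q (8); capacity 2 + 8 = 10.
This cut is saturated, so no flow can exceed 10.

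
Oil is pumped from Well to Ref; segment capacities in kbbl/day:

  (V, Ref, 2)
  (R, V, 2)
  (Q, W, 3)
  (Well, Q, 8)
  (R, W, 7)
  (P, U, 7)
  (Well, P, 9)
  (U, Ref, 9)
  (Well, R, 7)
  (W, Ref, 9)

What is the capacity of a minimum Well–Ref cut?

Augment Well→P→U→Ref: bottleneck 7, flow now 7.
Augment Well→Q→W→Ref: bottleneck 3, flow now 10.
Augment Well→R→V→Ref: bottleneck 2, flow now 12.
Augment Well→R→W→Ref: bottleneck 5, flow now 17.
No augmenting path remains; maximum flow = 17.
By max-flow min-cut, the minimum cut capacity equals the max flow.
In the residual graph, reachable from Well: {Well, P, Q}.
Min-cut edges: Well→R (7), P→U (7), Q→W (3); capacity 7 + 7 + 3 = 17.

17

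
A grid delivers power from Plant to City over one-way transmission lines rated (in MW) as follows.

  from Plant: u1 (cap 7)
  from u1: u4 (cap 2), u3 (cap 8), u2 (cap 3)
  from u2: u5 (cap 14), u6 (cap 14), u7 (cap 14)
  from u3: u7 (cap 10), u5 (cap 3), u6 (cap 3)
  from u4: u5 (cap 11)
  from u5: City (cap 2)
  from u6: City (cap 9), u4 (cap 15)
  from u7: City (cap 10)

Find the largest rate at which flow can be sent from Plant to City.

7

Augment Plant→u1→u2→u5→City: bottleneck 2, flow now 2.
Augment Plant→u1→u2→u6→City: bottleneck 1, flow now 3.
Augment Plant→u1→u3→u6→City: bottleneck 3, flow now 6.
Augment Plant→u1→u3→u7→City: bottleneck 1, flow now 7.
No augmenting path remains; maximum flow = 7.
In the residual graph, reachable from Plant: {Plant}.
Min-cut edges: Plant→u1 (7); capacity 7 = 7.
This cut is saturated, so no flow can exceed 7.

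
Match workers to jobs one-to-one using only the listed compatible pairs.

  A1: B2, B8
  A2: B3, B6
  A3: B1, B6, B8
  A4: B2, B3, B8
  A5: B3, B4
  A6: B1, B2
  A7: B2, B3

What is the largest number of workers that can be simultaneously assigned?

Unit-capacity flow: source→left, listed edges, right→sink; max matching = max flow.
Augmenting path A1→B2 (+1); matched 1.
Augmenting path A2→B3 (+1); matched 2.
Augmenting path A3→B1 (+1); matched 3.
Augmenting path A4→B8 (+1); matched 4.
Augmenting path A5→B4 (+1); matched 5.
Augmenting path A6→B1→A3→B6 (+1); matched 6.
No augmenting path remains; maximum matching = 6.
König certificate: {A5, B1, B2, B3, B6, B8} is a vertex cover of size 6 (every listed pair touches it), so no matching can be larger.

6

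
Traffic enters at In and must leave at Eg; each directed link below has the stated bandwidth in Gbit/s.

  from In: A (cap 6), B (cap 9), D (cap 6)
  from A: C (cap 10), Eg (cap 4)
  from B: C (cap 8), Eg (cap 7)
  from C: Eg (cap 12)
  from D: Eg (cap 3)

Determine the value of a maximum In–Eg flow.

18

Augment In→A→Eg: bottleneck 4, flow now 4.
Augment In→B→Eg: bottleneck 7, flow now 11.
Augment In→D→Eg: bottleneck 3, flow now 14.
Augment In→A→C→Eg: bottleneck 2, flow now 16.
Augment In→B→C→Eg: bottleneck 2, flow now 18.
No augmenting path remains; maximum flow = 18.
In the residual graph, reachable from In: {In, D}.
Min-cut edges: In→A (6), In→B (9), D→Eg (3); capacity 6 + 9 + 3 = 18.
This cut is saturated, so no flow can exceed 18.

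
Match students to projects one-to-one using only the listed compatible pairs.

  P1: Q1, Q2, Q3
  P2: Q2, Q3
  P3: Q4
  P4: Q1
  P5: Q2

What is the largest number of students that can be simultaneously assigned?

Unit-capacity flow: source→left, listed edges, right→sink; max matching = max flow.
Augmenting path P1→Q1 (+1); matched 1.
Augmenting path P2→Q2 (+1); matched 2.
Augmenting path P3→Q4 (+1); matched 3.
Augmenting path P4→Q1→P1→Q3 (+1); matched 4.
No augmenting path remains; maximum matching = 4.
König certificate: {P3, Q1, Q2, Q3} is a vertex cover of size 4 (every listed pair touches it), so no matching can be larger.

4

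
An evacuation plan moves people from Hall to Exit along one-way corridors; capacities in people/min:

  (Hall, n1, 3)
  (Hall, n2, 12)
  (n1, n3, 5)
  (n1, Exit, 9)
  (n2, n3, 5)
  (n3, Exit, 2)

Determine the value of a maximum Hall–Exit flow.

5

Augment Hall→n1→Exit: bottleneck 3, flow now 3.
Augment Hall→n2→n3→Exit: bottleneck 2, flow now 5.
No augmenting path remains; maximum flow = 5.
In the residual graph, reachable from Hall: {Hall, n2, n3}.
Min-cut edges: Hall→n1 (3), n3→Exit (2); capacity 3 + 2 = 5.
This cut is saturated, so no flow can exceed 5.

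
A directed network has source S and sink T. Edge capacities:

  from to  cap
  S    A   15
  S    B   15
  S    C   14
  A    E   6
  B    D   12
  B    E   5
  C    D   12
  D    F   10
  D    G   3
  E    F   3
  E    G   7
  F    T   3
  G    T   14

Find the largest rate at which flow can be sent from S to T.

13

Augment S→A→E→F→T: bottleneck 3, flow now 3.
Augment S→A→E→G→T: bottleneck 3, flow now 6.
Augment S→B→D→G→T: bottleneck 3, flow now 9.
Augment S→B→E→G→T: bottleneck 4, flow now 13.
No augmenting path remains; maximum flow = 13.
In the residual graph, reachable from S: {S, A, B, C, D, E, F}.
Min-cut edges: D→G (3), E→G (7), F→T (3); capacity 3 + 7 + 3 = 13.
This cut is saturated, so no flow can exceed 13.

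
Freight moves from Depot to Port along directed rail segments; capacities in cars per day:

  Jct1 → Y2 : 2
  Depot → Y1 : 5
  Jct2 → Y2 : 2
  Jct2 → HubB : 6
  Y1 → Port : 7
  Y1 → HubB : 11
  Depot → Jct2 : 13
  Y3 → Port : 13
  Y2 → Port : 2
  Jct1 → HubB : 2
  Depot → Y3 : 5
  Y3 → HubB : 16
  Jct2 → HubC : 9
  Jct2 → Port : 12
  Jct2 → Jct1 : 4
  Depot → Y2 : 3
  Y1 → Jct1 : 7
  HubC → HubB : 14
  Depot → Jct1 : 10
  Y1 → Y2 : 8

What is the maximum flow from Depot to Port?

24

Augment Depot→Jct2→Port: bottleneck 12, flow now 12.
Augment Depot→Y1→Port: bottleneck 5, flow now 17.
Augment Depot→Y3→Port: bottleneck 5, flow now 22.
Augment Depot→Y2→Port: bottleneck 2, flow now 24.
No augmenting path remains; maximum flow = 24.
In the residual graph, reachable from Depot: {Depot, Jct2, Jct1, HubC, Y2, HubB}.
Min-cut edges: Depot→Y1 (5), Depot→Y3 (5), Jct2→Port (12), Y2→Port (2); capacity 5 + 5 + 12 + 2 = 24.
This cut is saturated, so no flow can exceed 24.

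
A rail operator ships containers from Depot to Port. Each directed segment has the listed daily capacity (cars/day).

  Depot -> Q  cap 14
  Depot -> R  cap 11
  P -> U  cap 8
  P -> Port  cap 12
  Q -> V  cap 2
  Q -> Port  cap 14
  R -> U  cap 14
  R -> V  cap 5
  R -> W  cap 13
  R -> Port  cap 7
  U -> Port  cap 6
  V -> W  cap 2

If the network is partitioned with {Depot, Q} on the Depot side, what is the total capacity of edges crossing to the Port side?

Edges leaving {Depot, Q}: Depot→R (11), Q→V (2), Q→Port (14).
Cut capacity = 11 + 2 + 14 = 27.

27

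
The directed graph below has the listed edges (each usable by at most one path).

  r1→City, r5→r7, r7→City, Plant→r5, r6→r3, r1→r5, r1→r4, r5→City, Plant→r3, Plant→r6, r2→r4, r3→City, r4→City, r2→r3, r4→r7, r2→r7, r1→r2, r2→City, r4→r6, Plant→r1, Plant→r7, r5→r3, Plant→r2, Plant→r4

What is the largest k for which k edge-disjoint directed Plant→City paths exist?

Assign every edge capacity 1; by Menger, the answer equals the max flow.
Path Plant→r1→City (+1); total 1.
Path Plant→r2→City (+1); total 2.
Path Plant→r3→City (+1); total 3.
Path Plant→r4→City (+1); total 4.
Path Plant→r5→City (+1); total 5.
Path Plant→r7→City (+1); total 6.
No residual Plant→City path; max flow = 6.
Certifying cut of size 6: {Plant→r1, Plant→r2, Plant→r4, Plant→r5, Plant→r7, r3→City}.

6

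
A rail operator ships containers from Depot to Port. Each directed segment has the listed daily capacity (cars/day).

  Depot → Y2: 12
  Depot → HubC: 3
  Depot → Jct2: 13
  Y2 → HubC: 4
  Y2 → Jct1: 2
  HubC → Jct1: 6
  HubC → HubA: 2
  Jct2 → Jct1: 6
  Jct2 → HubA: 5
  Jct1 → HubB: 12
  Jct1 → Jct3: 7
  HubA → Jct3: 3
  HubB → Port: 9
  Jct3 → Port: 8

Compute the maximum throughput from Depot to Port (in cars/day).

Augment Depot→Y2→Jct1→HubB→Port: bottleneck 2, flow now 2.
Augment Depot→HubC→Jct1→HubB→Port: bottleneck 3, flow now 5.
Augment Depot→Jct2→Jct1→HubB→Port: bottleneck 4, flow now 9.
Augment Depot→Jct2→Jct1→Jct3→Port: bottleneck 2, flow now 11.
Augment Depot→Jct2→HubA→Jct3→Port: bottleneck 3, flow now 14.
Augment Depot→Y2→HubC→Jct1→Jct3→Port: bottleneck 3, flow now 17.
No augmenting path remains; maximum flow = 17.
In the residual graph, reachable from Depot: {Depot, Y2, HubC, Jct2, HubA}.
Min-cut edges: Y2→Jct1 (2), HubC→Jct1 (6), Jct2→Jct1 (6), HubA→Jct3 (3); capacity 2 + 6 + 6 + 3 = 17.
This cut is saturated, so no flow can exceed 17.

17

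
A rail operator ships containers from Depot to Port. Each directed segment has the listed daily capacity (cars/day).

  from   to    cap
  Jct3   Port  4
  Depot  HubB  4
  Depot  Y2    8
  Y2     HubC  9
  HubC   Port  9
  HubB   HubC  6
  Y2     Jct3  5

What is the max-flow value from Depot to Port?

Augment Depot→Y2→HubC→Port: bottleneck 8, flow now 8.
Augment Depot→HubB→HubC→Port: bottleneck 1, flow now 9.
Augment Depot→HubB→HubC→Y2→Jct3→Port: bottleneck 3, flow now 12. (uses reverse residual edge)
No augmenting path remains; maximum flow = 12.
In the residual graph, reachable from Depot: {Depot}.
Min-cut edges: Depot→Y2 (8), Depot→HubB (4); capacity 8 + 4 = 12.
This cut is saturated, so no flow can exceed 12.

12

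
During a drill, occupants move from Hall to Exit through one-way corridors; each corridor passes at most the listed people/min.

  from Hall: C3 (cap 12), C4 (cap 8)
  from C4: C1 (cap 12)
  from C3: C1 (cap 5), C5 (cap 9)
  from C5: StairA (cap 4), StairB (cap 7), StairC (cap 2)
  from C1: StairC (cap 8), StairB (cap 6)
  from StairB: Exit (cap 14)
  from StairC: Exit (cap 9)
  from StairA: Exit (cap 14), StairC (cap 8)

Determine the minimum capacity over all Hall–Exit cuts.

Augment Hall→C4→C1→StairB→Exit: bottleneck 6, flow now 6.
Augment Hall→C4→C1→StairC→Exit: bottleneck 2, flow now 8.
Augment Hall→C3→C5→StairB→Exit: bottleneck 7, flow now 15.
Augment Hall→C3→C5→StairC→Exit: bottleneck 2, flow now 17.
Augment Hall→C3→C1→StairC→Exit: bottleneck 3, flow now 20.
No augmenting path remains; maximum flow = 20.
By max-flow min-cut, the minimum cut capacity equals the max flow.
In the residual graph, reachable from Hall: {Hall}.
Min-cut edges: Hall→C4 (8), Hall→C3 (12); capacity 8 + 12 = 20.

20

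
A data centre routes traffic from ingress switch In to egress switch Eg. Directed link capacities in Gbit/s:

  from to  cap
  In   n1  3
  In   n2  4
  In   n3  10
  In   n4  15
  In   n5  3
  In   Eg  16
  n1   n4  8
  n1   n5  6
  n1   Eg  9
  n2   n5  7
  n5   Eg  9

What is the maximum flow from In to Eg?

26

Augment In→Eg: bottleneck 16, flow now 16.
Augment In→n1→Eg: bottleneck 3, flow now 19.
Augment In→n5→Eg: bottleneck 3, flow now 22.
Augment In→n2→n5→Eg: bottleneck 4, flow now 26.
No augmenting path remains; maximum flow = 26.
In the residual graph, reachable from In: {In, n3, n4}.
Min-cut edges: In→n1 (3), In→n2 (4), In→n5 (3), In→Eg (16); capacity 3 + 4 + 3 + 16 = 26.
This cut is saturated, so no flow can exceed 26.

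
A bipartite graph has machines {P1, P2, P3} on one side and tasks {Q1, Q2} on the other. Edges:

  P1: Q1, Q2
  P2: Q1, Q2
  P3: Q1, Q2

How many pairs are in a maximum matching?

Unit-capacity flow: source→left, listed edges, right→sink; max matching = max flow.
Augmenting path P1→Q1 (+1); matched 1.
Augmenting path P2→Q2 (+1); matched 2.
No augmenting path remains; maximum matching = 2.
König certificate: {Q1, Q2} is a vertex cover of size 2 (every listed pair touches it), so no matching can be larger.

2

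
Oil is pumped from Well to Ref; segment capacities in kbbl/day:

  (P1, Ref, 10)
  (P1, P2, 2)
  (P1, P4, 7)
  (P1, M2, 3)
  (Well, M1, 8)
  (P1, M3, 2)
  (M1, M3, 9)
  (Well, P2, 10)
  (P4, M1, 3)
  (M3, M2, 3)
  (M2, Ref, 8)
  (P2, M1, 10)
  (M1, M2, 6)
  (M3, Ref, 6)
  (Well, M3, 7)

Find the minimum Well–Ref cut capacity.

14

Augment Well→M3→Ref: bottleneck 6, flow now 6.
Augment Well→M1→M2→Ref: bottleneck 6, flow now 12.
Augment Well→M3→M2→Ref: bottleneck 1, flow now 13.
Augment Well→M1→M3→M2→Ref: bottleneck 1, flow now 14.
No augmenting path remains; maximum flow = 14.
By max-flow min-cut, the minimum cut capacity equals the max flow.
In the residual graph, reachable from Well: {Well, P2, M1, M3, M2}.
Min-cut edges: M3→Ref (6), M2→Ref (8); capacity 6 + 8 = 14.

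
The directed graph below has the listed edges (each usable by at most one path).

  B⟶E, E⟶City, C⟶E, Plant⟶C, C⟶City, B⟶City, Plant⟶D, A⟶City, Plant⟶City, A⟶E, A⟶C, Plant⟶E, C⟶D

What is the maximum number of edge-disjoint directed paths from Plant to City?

Assign every edge capacity 1; by Menger, the answer equals the max flow.
Path Plant→City (+1); total 1.
Path Plant→C→City (+1); total 2.
Path Plant→E→City (+1); total 3.
No residual Plant→City path; max flow = 3.
Certifying cut of size 3: {Plant→C, Plant→City, Plant→E}.

3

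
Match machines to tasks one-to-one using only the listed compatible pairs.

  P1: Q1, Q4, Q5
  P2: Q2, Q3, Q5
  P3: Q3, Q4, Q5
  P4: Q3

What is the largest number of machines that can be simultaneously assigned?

Unit-capacity flow: source→left, listed edges, right→sink; max matching = max flow.
Augmenting path P1→Q1 (+1); matched 1.
Augmenting path P2→Q2 (+1); matched 2.
Augmenting path P3→Q3 (+1); matched 3.
Augmenting path P4→Q3→P3→Q4 (+1); matched 4.
No augmenting path remains; maximum matching = 4.
König certificate: {P1, P2, P3, P4} is a vertex cover of size 4 (every listed pair touches it), so no matching can be larger.

4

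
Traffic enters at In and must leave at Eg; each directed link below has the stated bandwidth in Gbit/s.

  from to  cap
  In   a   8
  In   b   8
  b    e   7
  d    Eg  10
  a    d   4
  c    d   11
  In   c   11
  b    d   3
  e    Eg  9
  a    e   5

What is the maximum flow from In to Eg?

Augment In→a→d→Eg: bottleneck 4, flow now 4.
Augment In→a→e→Eg: bottleneck 4, flow now 8.
Augment In→b→d→Eg: bottleneck 3, flow now 11.
Augment In→b→e→Eg: bottleneck 5, flow now 16.
Augment In→c→d→Eg: bottleneck 3, flow now 19.
No augmenting path remains; maximum flow = 19.
In the residual graph, reachable from In: {In, a, b, c, d, e}.
Min-cut edges: d→Eg (10), e→Eg (9); capacity 10 + 9 = 19.
This cut is saturated, so no flow can exceed 19.

19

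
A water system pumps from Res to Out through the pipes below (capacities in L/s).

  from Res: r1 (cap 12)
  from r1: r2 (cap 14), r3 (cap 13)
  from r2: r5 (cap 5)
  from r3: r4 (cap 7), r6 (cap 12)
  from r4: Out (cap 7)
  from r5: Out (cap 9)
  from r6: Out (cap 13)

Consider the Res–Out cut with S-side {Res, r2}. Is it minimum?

No — its capacity is 17, but the minimum cut has capacity 12.

Given cut capacity: 12 + 5 = 17.
Augment Res→r1→r2→r5→Out: bottleneck 5, flow now 5.
Augment Res→r1→r3→r4→Out: bottleneck 7, flow now 12.
No augmenting path remains; maximum flow = 12.
In the residual graph, reachable from Res: {Res}.
Min-cut edges: Res→r1 (12); capacity 12 = 12.
Cut capacity 17 exceeds the max flow 12, so it is not minimum.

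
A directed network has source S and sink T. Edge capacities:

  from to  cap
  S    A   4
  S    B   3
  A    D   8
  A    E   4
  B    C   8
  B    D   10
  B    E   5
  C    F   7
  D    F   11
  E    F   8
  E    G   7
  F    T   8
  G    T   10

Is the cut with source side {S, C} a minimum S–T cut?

Given cut capacity: 4 + 3 + 7 = 14.
Augment S→A→D→F→T: bottleneck 4, flow now 4.
Augment S→B→C→F→T: bottleneck 3, flow now 7.
No augmenting path remains; maximum flow = 7.
In the residual graph, reachable from S: {S}.
Min-cut edges: S→A (4), S→B (3); capacity 4 + 3 = 7.
Cut capacity 14 exceeds the max flow 7, so it is not minimum.

No — its capacity is 14, but the minimum cut has capacity 7.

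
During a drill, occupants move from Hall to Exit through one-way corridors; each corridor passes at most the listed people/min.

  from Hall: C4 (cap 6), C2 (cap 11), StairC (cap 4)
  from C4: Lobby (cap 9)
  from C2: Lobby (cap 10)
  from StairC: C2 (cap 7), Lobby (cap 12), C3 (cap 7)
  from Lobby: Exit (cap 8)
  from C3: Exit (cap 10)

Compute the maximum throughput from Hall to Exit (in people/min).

Augment Hall→C4→Lobby→Exit: bottleneck 6, flow now 6.
Augment Hall→C2→Lobby→Exit: bottleneck 2, flow now 8.
Augment Hall→StairC→C3→Exit: bottleneck 4, flow now 12.
No augmenting path remains; maximum flow = 12.
In the residual graph, reachable from Hall: {Hall, C4, C2, Lobby}.
Min-cut edges: Hall→StairC (4), Lobby→Exit (8); capacity 4 + 8 = 12.
This cut is saturated, so no flow can exceed 12.

12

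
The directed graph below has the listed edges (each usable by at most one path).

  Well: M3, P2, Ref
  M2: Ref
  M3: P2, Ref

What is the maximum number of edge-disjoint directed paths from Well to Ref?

Assign every edge capacity 1; by Menger, the answer equals the max flow.
Path Well→Ref (+1); total 1.
Path Well→M3→Ref (+1); total 2.
No residual Well→Ref path; max flow = 2.
Certifying cut of size 2: {Well→M3, Well→Ref}.

2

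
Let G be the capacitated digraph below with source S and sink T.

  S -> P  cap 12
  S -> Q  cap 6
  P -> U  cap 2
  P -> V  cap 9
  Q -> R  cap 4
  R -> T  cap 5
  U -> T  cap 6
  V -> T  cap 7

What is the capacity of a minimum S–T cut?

13

Augment S→P→U→T: bottleneck 2, flow now 2.
Augment S→P→V→T: bottleneck 7, flow now 9.
Augment S→Q→R→T: bottleneck 4, flow now 13.
No augmenting path remains; maximum flow = 13.
By max-flow min-cut, the minimum cut capacity equals the max flow.
In the residual graph, reachable from S: {S, P, Q, V}.
Min-cut edges: P→U (2), Q→R (4), V→T (7); capacity 2 + 4 + 7 = 13.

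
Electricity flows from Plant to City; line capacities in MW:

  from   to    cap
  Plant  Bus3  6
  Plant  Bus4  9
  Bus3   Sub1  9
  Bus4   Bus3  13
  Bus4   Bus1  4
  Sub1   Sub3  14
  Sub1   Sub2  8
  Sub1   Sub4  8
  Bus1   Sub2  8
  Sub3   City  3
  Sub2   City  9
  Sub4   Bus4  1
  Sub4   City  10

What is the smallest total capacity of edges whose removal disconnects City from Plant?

13

Augment Plant→Bus3→Sub1→Sub3→City: bottleneck 3, flow now 3.
Augment Plant→Bus3→Sub1→Sub2→City: bottleneck 3, flow now 6.
Augment Plant→Bus4→Bus1→Sub2→City: bottleneck 4, flow now 10.
Augment Plant→Bus4→Bus3→Sub1→Sub2→City: bottleneck 2, flow now 12.
Augment Plant→Bus4→Bus3→Sub1→Sub4→City: bottleneck 1, flow now 13.
No augmenting path remains; maximum flow = 13.
By max-flow min-cut, the minimum cut capacity equals the max flow.
In the residual graph, reachable from Plant: {Plant, Bus3, Bus4}.
Min-cut edges: Bus3→Sub1 (9), Bus4→Bus1 (4); capacity 9 + 4 = 13.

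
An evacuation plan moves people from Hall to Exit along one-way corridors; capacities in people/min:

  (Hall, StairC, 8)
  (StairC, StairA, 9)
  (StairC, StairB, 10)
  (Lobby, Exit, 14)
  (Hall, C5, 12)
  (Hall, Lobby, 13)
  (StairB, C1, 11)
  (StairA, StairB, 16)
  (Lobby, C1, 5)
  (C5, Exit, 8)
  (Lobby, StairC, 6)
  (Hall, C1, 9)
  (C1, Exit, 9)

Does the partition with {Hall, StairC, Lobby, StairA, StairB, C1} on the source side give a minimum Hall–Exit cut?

No — its capacity is 35, but the minimum cut has capacity 30.

Given cut capacity: 12 + 14 + 9 = 35.
Augment Hall→Lobby→Exit: bottleneck 13, flow now 13.
Augment Hall→C5→Exit: bottleneck 8, flow now 21.
Augment Hall→C1→Exit: bottleneck 9, flow now 30.
No augmenting path remains; maximum flow = 30.
In the residual graph, reachable from Hall: {Hall, StairC, StairA, StairB, C5, C1}.
Min-cut edges: Hall→Lobby (13), C5→Exit (8), C1→Exit (9); capacity 13 + 8 + 9 = 30.
Cut capacity 35 exceeds the max flow 30, so it is not minimum.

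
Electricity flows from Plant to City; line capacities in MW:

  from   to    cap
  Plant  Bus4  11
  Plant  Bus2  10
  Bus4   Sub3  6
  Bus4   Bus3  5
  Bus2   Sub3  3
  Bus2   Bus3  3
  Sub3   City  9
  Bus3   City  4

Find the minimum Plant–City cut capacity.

13

Augment Plant→Bus4→Sub3→City: bottleneck 6, flow now 6.
Augment Plant→Bus4→Bus3→City: bottleneck 4, flow now 10.
Augment Plant→Bus2→Sub3→City: bottleneck 3, flow now 13.
No augmenting path remains; maximum flow = 13.
By max-flow min-cut, the minimum cut capacity equals the max flow.
In the residual graph, reachable from Plant: {Plant, Bus4, Bus2, Bus3}.
Min-cut edges: Bus4→Sub3 (6), Bus2→Sub3 (3), Bus3→City (4); capacity 6 + 3 + 4 = 13.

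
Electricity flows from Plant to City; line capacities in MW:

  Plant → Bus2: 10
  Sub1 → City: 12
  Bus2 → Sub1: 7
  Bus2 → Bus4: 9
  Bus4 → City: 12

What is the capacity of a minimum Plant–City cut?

Augment Plant→Bus2→Bus4→City: bottleneck 9, flow now 9.
Augment Plant→Bus2→Sub1→City: bottleneck 1, flow now 10.
No augmenting path remains; maximum flow = 10.
By max-flow min-cut, the minimum cut capacity equals the max flow.
In the residual graph, reachable from Plant: {Plant}.
Min-cut edges: Plant→Bus2 (10); capacity 10 = 10.

10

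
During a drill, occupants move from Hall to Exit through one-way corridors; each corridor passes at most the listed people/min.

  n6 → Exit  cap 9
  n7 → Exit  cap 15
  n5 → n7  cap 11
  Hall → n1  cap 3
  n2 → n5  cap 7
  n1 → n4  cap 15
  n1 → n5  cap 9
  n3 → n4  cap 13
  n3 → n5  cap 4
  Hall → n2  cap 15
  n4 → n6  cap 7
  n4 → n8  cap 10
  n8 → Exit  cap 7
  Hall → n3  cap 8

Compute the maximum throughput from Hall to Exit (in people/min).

Augment Hall→n1→n4→n6→Exit: bottleneck 3, flow now 3.
Augment Hall→n2→n5→n7→Exit: bottleneck 7, flow now 10.
Augment Hall→n3→n4→n6→Exit: bottleneck 4, flow now 14.
Augment Hall→n3→n4→n8→Exit: bottleneck 4, flow now 18.
No augmenting path remains; maximum flow = 18.
In the residual graph, reachable from Hall: {Hall, n2}.
Min-cut edges: Hall→n1 (3), Hall→n3 (8), n2→n5 (7); capacity 3 + 8 + 7 = 18.
This cut is saturated, so no flow can exceed 18.

18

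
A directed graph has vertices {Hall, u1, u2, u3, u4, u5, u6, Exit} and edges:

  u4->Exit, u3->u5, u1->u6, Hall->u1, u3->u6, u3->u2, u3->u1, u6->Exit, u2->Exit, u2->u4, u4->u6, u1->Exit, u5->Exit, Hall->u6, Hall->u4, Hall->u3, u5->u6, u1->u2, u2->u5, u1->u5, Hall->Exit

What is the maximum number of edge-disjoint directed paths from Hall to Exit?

Assign every edge capacity 1; by Menger, the answer equals the max flow.
Path Hall→Exit (+1); total 1.
Path Hall→u1→Exit (+1); total 2.
Path Hall→u4→Exit (+1); total 3.
Path Hall→u6→Exit (+1); total 4.
Path Hall→u3→u2→Exit (+1); total 5.
No residual Hall→Exit path; max flow = 5.
Certifying cut of size 5: {Hall→Exit, Hall→u1, Hall→u3, Hall→u4, Hall→u6}.

5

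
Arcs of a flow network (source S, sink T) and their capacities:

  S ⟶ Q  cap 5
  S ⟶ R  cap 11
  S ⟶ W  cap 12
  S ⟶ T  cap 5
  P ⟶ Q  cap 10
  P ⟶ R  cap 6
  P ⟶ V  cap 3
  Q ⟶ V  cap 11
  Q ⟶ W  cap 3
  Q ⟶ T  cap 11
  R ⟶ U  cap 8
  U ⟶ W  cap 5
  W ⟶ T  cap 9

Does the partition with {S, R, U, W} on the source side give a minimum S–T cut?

Yes — it is a minimum cut (capacity 19).

Given cut capacity: 5 + 5 + 9 = 19.
Augment S→T: bottleneck 5, flow now 5.
Augment S→Q→T: bottleneck 5, flow now 10.
Augment S→W→T: bottleneck 9, flow now 19.
No augmenting path remains; maximum flow = 19.
Cut capacity 19 equals the max flow, so it is a minimum cut.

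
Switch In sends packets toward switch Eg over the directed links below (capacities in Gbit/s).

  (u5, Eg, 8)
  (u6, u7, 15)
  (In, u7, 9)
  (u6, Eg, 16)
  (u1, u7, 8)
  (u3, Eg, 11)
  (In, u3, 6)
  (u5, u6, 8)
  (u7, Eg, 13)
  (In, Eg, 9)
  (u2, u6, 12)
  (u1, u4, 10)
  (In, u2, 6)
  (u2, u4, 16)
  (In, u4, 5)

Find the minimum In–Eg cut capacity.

Augment In→Eg: bottleneck 9, flow now 9.
Augment In→u3→Eg: bottleneck 6, flow now 15.
Augment In→u7→Eg: bottleneck 9, flow now 24.
Augment In→u2→u6→Eg: bottleneck 6, flow now 30.
No augmenting path remains; maximum flow = 30.
By max-flow min-cut, the minimum cut capacity equals the max flow.
In the residual graph, reachable from In: {In, u4}.
Min-cut edges: In→u2 (6), In→u3 (6), In→u7 (9), In→Eg (9); capacity 6 + 6 + 9 + 9 = 30.

30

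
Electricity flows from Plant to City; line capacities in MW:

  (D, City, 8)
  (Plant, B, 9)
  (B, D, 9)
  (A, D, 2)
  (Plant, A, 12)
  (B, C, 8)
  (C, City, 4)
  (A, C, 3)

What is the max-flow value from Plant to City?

12

Augment Plant→A→C→City: bottleneck 3, flow now 3.
Augment Plant→A→D→City: bottleneck 2, flow now 5.
Augment Plant→B→C→City: bottleneck 1, flow now 6.
Augment Plant→B→D→City: bottleneck 6, flow now 12.
No augmenting path remains; maximum flow = 12.
In the residual graph, reachable from Plant: {Plant, A, B, C, D}.
Min-cut edges: C→City (4), D→City (8); capacity 4 + 8 = 12.
This cut is saturated, so no flow can exceed 12.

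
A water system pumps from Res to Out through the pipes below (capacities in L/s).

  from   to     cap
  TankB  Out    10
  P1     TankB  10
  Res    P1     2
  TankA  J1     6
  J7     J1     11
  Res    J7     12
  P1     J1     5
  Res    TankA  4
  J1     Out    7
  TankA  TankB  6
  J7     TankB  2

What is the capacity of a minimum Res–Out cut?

15

Augment Res→J7→J1→Out: bottleneck 7, flow now 7.
Augment Res→J7→TankB→Out: bottleneck 2, flow now 9.
Augment Res→TankA→TankB→Out: bottleneck 4, flow now 13.
Augment Res→P1→TankB→Out: bottleneck 2, flow now 15.
No augmenting path remains; maximum flow = 15.
By max-flow min-cut, the minimum cut capacity equals the max flow.
In the residual graph, reachable from Res: {Res, J7, J1}.
Min-cut edges: Res→TankA (4), Res→P1 (2), J7→TankB (2), J1→Out (7); capacity 4 + 2 + 2 + 7 = 15.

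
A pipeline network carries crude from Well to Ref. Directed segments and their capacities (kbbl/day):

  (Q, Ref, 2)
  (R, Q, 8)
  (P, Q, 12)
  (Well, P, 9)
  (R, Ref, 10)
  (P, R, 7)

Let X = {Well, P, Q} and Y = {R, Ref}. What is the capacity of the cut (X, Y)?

Edges leaving {Well, P, Q}: P→R (7), Q→Ref (2).
Cut capacity = 7 + 2 = 9.

9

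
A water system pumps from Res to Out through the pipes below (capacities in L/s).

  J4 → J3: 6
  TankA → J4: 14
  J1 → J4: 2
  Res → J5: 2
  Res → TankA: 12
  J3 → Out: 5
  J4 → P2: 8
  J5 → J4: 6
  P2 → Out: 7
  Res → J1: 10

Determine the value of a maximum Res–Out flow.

Augment Res→J1→J4→J3→Out: bottleneck 2, flow now 2.
Augment Res→J5→J4→J3→Out: bottleneck 2, flow now 4.
Augment Res→TankA→J4→J3→Out: bottleneck 1, flow now 5.
Augment Res→TankA→J4→P2→Out: bottleneck 7, flow now 12.
No augmenting path remains; maximum flow = 12.
In the residual graph, reachable from Res: {Res, J1, J5, TankA, J4, J3, P2}.
Min-cut edges: J3→Out (5), P2→Out (7); capacity 5 + 7 = 12.
This cut is saturated, so no flow can exceed 12.

12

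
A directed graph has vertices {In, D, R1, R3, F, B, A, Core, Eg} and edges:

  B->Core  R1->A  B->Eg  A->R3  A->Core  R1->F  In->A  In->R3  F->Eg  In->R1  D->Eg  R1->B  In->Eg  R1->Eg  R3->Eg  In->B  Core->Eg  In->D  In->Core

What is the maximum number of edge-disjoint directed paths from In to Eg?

6

Assign every edge capacity 1; by Menger, the answer equals the max flow.
Path In→Eg (+1); total 1.
Path In→D→Eg (+1); total 2.
Path In→R1→Eg (+1); total 3.
Path In→R3→Eg (+1); total 4.
Path In→B→Eg (+1); total 5.
Path In→Core→Eg (+1); total 6.
No residual In→Eg path; max flow = 6.
Certifying cut of size 6: {Core→Eg, In→B, In→D, In→Eg, In→R1, R3→Eg}.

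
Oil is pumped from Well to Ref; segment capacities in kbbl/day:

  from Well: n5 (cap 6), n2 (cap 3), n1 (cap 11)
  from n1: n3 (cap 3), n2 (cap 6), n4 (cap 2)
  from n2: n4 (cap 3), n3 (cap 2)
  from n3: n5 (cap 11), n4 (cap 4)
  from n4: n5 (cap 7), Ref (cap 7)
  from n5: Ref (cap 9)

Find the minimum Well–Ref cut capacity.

16

Augment Well→n5→Ref: bottleneck 6, flow now 6.
Augment Well→n1→n4→Ref: bottleneck 2, flow now 8.
Augment Well→n2→n4→Ref: bottleneck 3, flow now 11.
Augment Well→n1→n3→n4→Ref: bottleneck 2, flow now 13.
Augment Well→n1→n3→n5→Ref: bottleneck 1, flow now 14.
Augment Well→n1→n2→n3→n5→Ref: bottleneck 2, flow now 16.
No augmenting path remains; maximum flow = 16.
By max-flow min-cut, the minimum cut capacity equals the max flow.
In the residual graph, reachable from Well: {Well, n1, n2}.
Min-cut edges: Well→n5 (6), n1→n3 (3), n1→n4 (2), n2→n3 (2), n2→n4 (3); capacity 6 + 3 + 2 + 2 + 3 = 16.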